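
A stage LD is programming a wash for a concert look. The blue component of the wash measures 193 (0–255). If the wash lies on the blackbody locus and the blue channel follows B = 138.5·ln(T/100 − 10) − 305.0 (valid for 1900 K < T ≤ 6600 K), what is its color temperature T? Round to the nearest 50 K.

ln(t − 10) = (193 + 305.0) / 138.5 = 3.5957.
t − 10 = e^3.5957 = 36.440, so t = 46.440.
T = 100·t = 4644 K → 4650 K to the nearest 50 K.

4650 K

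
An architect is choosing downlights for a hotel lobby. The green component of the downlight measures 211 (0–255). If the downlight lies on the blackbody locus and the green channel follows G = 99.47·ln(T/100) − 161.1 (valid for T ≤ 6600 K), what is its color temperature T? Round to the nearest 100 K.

4200 K

ln t = (211 + 161.1) / 99.47 = 3.7408.
t = e^3.7408 = 42.133.
T = 100·t = 4213 K → 4200 K to the nearest 100 K.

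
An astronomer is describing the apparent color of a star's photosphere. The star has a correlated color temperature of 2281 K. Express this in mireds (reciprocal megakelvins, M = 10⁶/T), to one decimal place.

438.4 mireds

M = 10⁶ / 2281 = 438.404 → 438.4 mireds.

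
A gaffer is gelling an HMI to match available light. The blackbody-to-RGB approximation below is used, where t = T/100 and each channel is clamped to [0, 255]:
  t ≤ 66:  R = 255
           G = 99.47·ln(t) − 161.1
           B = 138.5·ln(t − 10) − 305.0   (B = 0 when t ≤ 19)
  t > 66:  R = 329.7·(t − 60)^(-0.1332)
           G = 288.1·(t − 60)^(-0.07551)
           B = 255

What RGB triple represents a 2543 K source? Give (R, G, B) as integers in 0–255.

(255, 161, 74)

t = 2543/100 = 25.43; the t ≤ 66 branch applies.
R = 255 by definition for t ≤ 66.
G = 99.47·ln 25.43 − 161.1 = 99.47·3.2359 − 161.1 = 160.778.
B = 138.5·ln(25.43 − 10) − 305.0 = 138.5·ln 15.43 − 305.0 = 138.5·2.7363 − 305.0 = 73.979.
Rounded: (255, 161, 74).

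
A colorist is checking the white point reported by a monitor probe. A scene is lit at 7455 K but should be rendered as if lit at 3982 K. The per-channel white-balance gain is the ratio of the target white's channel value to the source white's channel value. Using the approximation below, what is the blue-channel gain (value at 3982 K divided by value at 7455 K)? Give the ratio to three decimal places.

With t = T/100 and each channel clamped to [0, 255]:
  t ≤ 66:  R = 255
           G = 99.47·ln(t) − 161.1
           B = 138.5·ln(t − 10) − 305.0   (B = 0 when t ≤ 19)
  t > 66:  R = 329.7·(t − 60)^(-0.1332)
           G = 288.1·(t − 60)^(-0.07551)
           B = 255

At 7455 K (t = 74.55):
  B = 255 by definition for t > 66.
At 3982 K (t = 39.82):
  B = 138.5·ln(39.82 − 10) − 305.0 = 138.5·ln 29.82 − 305.0 = 138.5·3.3952 − 305.0 = 165.232.
Gain = 165.232 / 255.000 = 0.6480 → 0.648.

0.648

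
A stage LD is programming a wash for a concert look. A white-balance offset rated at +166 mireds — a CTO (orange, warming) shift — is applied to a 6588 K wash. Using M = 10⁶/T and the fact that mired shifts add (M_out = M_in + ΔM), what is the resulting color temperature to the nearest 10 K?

M_in = 10⁶/6588 = 151.79 mireds.
M_out = 151.79 + (+166) = 317.79 mireds.
T_out = 10⁶/317.79 = 3146.7 K → 3150 K.

3150 K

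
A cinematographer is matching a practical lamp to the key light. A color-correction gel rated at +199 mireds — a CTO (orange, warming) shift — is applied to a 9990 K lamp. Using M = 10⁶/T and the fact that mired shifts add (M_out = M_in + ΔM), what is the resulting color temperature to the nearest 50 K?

3350 K

M_in = 10⁶/9990 = 100.10 mireds.
M_out = 100.10 + (+199) = 299.10 mireds.
T_out = 10⁶/299.10 = 3343.4 K → 3350 K.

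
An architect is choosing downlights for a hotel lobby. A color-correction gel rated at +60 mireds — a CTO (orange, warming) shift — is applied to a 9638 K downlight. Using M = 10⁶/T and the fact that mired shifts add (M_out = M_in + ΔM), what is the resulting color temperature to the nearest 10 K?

M_in = 10⁶/9638 = 103.76 mireds.
M_out = 103.76 + (+60) = 163.76 mireds.
T_out = 10⁶/163.76 = 6106.6 K → 6110 K.

6110 K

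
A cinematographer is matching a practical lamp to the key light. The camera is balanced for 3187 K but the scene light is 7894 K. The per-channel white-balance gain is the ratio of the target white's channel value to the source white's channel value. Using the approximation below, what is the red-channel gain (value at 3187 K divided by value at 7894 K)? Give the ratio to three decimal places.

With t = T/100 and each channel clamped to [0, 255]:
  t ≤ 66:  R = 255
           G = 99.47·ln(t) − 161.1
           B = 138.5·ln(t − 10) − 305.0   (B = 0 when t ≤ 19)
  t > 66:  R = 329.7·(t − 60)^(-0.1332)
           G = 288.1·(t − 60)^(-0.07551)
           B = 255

At 7894 K (t = 78.94):
  R = 329.7·(78.94 − 60)^(-0.1332) = 329.7·18.94^(-0.1332) = 329.7·0.67585 = 222.829.
At 3187 K (t = 31.87):
  R = 255 by definition for t ≤ 66.
Gain = 255.000 / 222.829 = 1.1444 → 1.144.

1.144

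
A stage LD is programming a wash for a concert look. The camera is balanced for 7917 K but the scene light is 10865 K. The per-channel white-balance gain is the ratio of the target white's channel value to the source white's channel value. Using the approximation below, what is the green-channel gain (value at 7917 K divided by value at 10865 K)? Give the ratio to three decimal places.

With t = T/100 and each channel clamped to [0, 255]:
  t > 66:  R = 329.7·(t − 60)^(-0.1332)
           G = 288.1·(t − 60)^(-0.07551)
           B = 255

At 10865 K (t = 108.65):
  G = 288.1·(108.65 − 60)^(-0.07551) = 288.1·48.65^(-0.07551) = 288.1·0.74578 = 214.858.
At 7917 K (t = 79.17):
  G = 288.1·(79.17 − 60)^(-0.07551) = 288.1·19.17^(-0.07551) = 288.1·0.80011 = 230.511.
Gain = 230.511 / 214.858 = 1.0729 → 1.073.

1.073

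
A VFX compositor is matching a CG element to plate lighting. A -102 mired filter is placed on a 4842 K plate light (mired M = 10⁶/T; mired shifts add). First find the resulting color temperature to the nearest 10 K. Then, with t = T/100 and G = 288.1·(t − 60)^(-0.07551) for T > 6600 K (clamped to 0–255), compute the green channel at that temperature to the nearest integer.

M_in = 10⁶/4842 = 206.53; M_out = 206.53 + (-102) = 104.53.
T_out = 10⁶/104.53 = 9567.0 K → 9570 K; t = 95.7.
G = 288.1·(95.7 − 60)^(-0.07551) = 288.1·35.7^(-0.07551) = 288.1·0.76341 = 219.939.
Rounded: 220.

220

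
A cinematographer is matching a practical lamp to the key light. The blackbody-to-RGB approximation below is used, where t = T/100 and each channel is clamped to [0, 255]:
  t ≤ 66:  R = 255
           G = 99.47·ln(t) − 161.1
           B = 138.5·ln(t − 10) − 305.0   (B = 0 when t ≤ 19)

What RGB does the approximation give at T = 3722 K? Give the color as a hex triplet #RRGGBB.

t = 3722/100 = 37.22; the t ≤ 66 branch applies.
R = 255 by definition for t ≤ 66.
G = 99.47·ln 37.22 − 161.1 = 99.47·3.6168 − 161.1 = 198.668.
B = 138.5·ln(37.22 − 10) − 305.0 = 138.5·ln 27.22 − 305.0 = 138.5·3.3040 − 305.0 = 152.597.
Rounded: (255, 199, 153).
In hex: #FFC799.

#FFC799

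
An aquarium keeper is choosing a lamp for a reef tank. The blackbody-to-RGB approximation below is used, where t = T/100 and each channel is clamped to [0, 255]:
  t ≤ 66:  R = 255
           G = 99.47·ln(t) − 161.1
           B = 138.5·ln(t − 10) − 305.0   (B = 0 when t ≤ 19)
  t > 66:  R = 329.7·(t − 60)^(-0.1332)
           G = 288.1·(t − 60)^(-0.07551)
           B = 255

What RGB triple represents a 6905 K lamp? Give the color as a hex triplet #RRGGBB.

t = 6905/100 = 69.05; the t > 66 branch applies.
R = 329.7·(69.05 − 60)^(-0.1332) = 329.7·9.05^(-0.1332) = 329.7·0.74572 = 245.863.
G = 288.1·(69.05 − 60)^(-0.07551) = 288.1·9.05^(-0.07551) = 288.1·0.84677 = 243.953.
B = 255 by definition for t > 66.
Rounded: (246, 244, 255).
In hex: #F6F4FF.

#F6F4FF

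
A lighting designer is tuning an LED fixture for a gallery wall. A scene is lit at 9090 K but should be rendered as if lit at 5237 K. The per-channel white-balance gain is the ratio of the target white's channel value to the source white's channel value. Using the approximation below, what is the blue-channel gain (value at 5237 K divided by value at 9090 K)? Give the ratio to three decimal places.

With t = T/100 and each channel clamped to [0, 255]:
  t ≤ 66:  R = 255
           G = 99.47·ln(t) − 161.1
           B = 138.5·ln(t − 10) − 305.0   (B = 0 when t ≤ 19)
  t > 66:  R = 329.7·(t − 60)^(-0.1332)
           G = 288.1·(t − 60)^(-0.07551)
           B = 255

At 9090 K (t = 90.9):
  B = 255 by definition for t > 66.
At 5237 K (t = 52.37):
  B = 138.5·ln(52.37 − 10) − 305.0 = 138.5·ln 42.37 − 305.0 = 138.5·3.7464 − 305.0 = 213.882.
Gain = 213.882 / 255.000 = 0.8388 → 0.839.

0.839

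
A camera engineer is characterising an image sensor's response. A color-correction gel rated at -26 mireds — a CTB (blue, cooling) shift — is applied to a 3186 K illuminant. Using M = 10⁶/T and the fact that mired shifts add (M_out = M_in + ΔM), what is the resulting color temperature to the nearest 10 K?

3470 K

M_in = 10⁶/3186 = 313.87 mireds.
M_out = 313.87 + (-26) = 287.87 mireds.
T_out = 10⁶/287.87 = 3473.8 K → 3470 K.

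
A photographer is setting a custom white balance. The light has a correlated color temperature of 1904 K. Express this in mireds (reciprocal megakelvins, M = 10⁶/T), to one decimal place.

M = 10⁶ / 1904 = 525.210 → 525.2 mireds.

525.2 mireds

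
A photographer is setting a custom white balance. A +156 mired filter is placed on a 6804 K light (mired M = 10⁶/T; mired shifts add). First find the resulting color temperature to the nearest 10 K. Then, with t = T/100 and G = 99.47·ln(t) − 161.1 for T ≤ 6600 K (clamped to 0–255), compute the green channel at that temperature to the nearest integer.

187

M_in = 10⁶/6804 = 146.97; M_out = 146.97 + (+156) = 302.97.
T_out = 10⁶/302.97 = 3300.6 K → 3300 K; t = 33.
G = 99.47·ln 33 − 161.1 = 99.47·3.4965 − 161.1 = 186.698.
Rounded: 187.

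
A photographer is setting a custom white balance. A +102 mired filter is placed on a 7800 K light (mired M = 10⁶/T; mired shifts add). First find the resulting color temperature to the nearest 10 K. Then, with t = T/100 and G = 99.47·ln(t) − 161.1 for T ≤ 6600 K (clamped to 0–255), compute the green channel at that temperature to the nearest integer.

214

M_in = 10⁶/7800 = 128.21; M_out = 128.21 + (+102) = 230.21.
T_out = 10⁶/230.21 = 4344.0 K → 4340 K; t = 43.4.
G = 99.47·ln 43.4 − 161.1 = 99.47·3.7705 − 161.1 = 213.948.
Rounded: 214.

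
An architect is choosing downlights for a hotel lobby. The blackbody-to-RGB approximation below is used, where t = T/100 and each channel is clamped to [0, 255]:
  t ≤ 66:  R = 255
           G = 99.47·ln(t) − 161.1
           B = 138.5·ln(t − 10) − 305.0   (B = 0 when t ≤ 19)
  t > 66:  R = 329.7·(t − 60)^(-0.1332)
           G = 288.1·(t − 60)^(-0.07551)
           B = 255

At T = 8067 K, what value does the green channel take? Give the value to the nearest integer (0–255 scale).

229

t = 8067/100 = 80.67; the t > 66 branch applies.
G = 288.1·(80.67 − 60)^(-0.07551) = 288.1·20.67^(-0.07551) = 288.1·0.79557 = 229.204.
Rounded: 229.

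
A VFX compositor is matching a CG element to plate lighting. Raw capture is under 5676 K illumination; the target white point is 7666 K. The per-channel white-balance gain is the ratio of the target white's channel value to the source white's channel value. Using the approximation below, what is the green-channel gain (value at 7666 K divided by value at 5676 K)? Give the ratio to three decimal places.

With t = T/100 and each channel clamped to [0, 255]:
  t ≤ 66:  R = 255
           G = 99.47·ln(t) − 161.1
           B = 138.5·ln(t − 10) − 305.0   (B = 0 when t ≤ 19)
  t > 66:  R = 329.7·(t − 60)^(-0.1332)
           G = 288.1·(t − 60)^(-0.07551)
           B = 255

At 5676 K (t = 56.76):
  G = 99.47·ln 56.76 − 161.1 = 99.47·4.0388 − 161.1 = 240.643.
At 7666 K (t = 76.66):
  G = 288.1·(76.66 − 60)^(-0.07551) = 288.1·16.66^(-0.07551) = 288.1·0.80863 = 232.967.
Gain = 232.967 / 240.643 = 0.9681 → 0.968.

0.968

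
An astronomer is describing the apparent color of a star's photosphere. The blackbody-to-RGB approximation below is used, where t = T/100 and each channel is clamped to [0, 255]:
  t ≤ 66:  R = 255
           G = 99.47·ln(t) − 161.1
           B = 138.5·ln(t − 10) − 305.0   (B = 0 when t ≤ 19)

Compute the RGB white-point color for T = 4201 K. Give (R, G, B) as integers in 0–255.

(255, 211, 175)

t = 4201/100 = 42.01; the t ≤ 66 branch applies.
R = 255 by definition for t ≤ 66.
G = 99.47·ln 42.01 − 161.1 = 99.47·3.7379 − 161.1 = 210.710.
B = 138.5·ln(42.01 − 10) − 305.0 = 138.5·ln 32.01 − 305.0 = 138.5·3.4660 − 305.0 = 175.048.
Rounded: (255, 211, 175).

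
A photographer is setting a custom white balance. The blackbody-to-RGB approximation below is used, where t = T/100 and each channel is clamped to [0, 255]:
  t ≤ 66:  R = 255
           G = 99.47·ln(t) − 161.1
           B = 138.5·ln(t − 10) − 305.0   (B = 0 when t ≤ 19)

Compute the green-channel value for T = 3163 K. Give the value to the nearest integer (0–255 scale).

t = 3163/100 = 31.63; the t ≤ 66 branch applies.
G = 99.47·ln 31.63 − 161.1 = 99.47·3.4541 − 161.1 = 182.480.
Rounded: 182.

182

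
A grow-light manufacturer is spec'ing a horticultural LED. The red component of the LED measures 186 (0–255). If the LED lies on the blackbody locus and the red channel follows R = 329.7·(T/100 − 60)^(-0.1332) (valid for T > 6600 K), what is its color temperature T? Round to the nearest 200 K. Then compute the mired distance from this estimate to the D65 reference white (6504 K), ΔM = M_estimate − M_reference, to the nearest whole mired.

-79 mireds

(t − 60)^(-0.1332) = 186/329.7 = 0.56415.
t − 60 = 0.56415^(1/-0.1332) = 0.56415^(-7.508) = 73.521, so t = 133.521.
T = 100·t = 13352 K → 13400 K to the nearest 200 K.
M_estimate = 10⁶/13400 = 74.63; M_reference = 10⁶/6504 = 153.75.
ΔM = 74.63 − 153.75 = -79.12 → -79 mireds.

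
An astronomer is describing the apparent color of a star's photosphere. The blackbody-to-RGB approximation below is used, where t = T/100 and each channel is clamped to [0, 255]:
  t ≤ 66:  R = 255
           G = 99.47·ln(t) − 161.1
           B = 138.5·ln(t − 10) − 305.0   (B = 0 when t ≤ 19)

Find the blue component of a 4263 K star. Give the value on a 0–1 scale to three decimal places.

0.697

t = 4263/100 = 42.63; the t ≤ 66 branch applies.
B = 138.5·ln(42.63 − 10) − 305.0 = 138.5·ln 32.63 − 305.0 = 138.5·3.4852 − 305.0 = 177.705.
On a 0–1 scale: 177.705/255 = 0.6969 → 0.697.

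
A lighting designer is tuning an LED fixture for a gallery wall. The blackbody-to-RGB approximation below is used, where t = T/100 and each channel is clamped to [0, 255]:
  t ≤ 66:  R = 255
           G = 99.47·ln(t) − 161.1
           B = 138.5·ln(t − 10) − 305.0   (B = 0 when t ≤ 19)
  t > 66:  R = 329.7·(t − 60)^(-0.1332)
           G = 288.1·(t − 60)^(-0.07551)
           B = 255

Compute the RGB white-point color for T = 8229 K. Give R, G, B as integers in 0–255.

t = 8229/100 = 82.29; the t > 66 branch applies.
R = 329.7·(82.29 − 60)^(-0.1332) = 329.7·22.29^(-0.1332) = 329.7·0.66135 = 218.047.
G = 288.1·(82.29 − 60)^(-0.07551) = 288.1·22.29^(-0.07551) = 288.1·0.79105 = 227.902.
B = 255 by definition for t > 66.
Rounded: (218, 228, 255).

R=218, G=228, B=255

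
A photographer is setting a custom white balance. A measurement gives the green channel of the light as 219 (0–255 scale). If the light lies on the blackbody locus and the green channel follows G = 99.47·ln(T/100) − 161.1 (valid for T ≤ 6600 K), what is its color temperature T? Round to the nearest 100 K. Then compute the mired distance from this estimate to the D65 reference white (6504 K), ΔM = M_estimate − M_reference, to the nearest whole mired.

ln t = (219 + 161.1) / 99.47 = 3.8213.
t = e^3.8213 = 45.661.
T = 100·t = 4566 K → 4600 K to the nearest 100 K.
M_estimate = 10⁶/4600 = 217.39; M_reference = 10⁶/6504 = 153.75.
ΔM = 217.39 − 153.75 = 63.64 → +64 mireds.

+64 mireds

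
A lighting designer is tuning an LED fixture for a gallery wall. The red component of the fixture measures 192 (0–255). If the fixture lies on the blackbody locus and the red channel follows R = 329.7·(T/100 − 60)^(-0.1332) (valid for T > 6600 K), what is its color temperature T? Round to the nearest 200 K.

(t − 60)^(-0.1332) = 192/329.7 = 0.58235.
t − 60 = 0.58235^(1/-0.1332) = 0.58235^(-7.508) = 57.929, so t = 117.929.
T = 100·t = 11793 K → 11800 K to the nearest 200 K.

11800 K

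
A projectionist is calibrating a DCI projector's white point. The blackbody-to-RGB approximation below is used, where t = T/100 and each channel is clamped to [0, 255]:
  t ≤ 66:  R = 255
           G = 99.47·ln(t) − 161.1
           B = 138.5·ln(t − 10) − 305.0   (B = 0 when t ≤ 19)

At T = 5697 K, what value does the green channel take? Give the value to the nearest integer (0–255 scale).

t = 5697/100 = 56.97; the t ≤ 66 branch applies.
G = 99.47·ln 56.97 − 161.1 = 99.47·4.0425 − 161.1 = 241.010.
Rounded: 241.

241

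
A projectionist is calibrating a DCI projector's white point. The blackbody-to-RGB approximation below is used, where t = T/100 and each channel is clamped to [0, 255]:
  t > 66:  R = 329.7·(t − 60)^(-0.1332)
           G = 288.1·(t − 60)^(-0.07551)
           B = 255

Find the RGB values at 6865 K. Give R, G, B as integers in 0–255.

t = 6865/100 = 68.65; the t > 66 branch applies.
R = 329.7·(68.65 − 60)^(-0.1332) = 329.7·8.65^(-0.1332) = 329.7·0.75022 = 247.348.
G = 288.1·(68.65 − 60)^(-0.07551) = 288.1·8.65^(-0.07551) = 288.1·0.84966 = 244.787.
B = 255 by definition for t > 66.
Rounded: (247, 245, 255).

R=247, G=245, B=255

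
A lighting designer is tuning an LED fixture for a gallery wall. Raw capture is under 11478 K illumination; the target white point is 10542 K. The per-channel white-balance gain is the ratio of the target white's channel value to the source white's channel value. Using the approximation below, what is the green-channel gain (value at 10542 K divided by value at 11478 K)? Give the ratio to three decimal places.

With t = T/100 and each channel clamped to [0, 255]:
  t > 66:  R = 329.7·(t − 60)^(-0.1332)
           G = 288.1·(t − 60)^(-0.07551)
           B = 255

At 11478 K (t = 114.78):
  G = 288.1·(114.78 − 60)^(-0.07551) = 288.1·54.78^(-0.07551) = 288.1·0.73912 = 212.941.
At 10542 K (t = 105.42):
  G = 288.1·(105.42 − 60)^(-0.07551) = 288.1·45.42^(-0.07551) = 288.1·0.74965 = 215.976.
Gain = 215.976 / 212.941 = 1.0142 → 1.014.

1.014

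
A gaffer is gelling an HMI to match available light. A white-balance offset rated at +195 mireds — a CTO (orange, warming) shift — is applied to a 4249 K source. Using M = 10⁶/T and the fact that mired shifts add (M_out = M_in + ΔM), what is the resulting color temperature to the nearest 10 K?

2320 K

M_in = 10⁶/4249 = 235.35 mireds.
M_out = 235.35 + (+195) = 430.35 mireds.
T_out = 10⁶/430.35 = 2323.7 K → 2320 K.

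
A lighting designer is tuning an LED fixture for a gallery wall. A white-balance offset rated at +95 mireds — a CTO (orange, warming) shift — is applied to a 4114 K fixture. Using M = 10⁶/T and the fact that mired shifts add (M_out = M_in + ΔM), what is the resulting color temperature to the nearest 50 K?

2950 K

M_in = 10⁶/4114 = 243.07 mireds.
M_out = 243.07 + (+95) = 338.07 mireds.
T_out = 10⁶/338.07 = 2957.9 K → 2950 K.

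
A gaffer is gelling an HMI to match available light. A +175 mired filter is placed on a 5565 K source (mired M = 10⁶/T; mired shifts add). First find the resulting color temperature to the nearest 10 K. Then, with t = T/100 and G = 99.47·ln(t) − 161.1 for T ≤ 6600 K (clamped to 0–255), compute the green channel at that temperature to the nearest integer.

M_in = 10⁶/5565 = 179.69; M_out = 179.69 + (+175) = 354.69.
T_out = 10⁶/354.69 = 2819.3 K → 2820 K; t = 28.2.
G = 99.47·ln 28.2 − 161.1 = 99.47·3.3393 − 161.1 = 171.062.
Rounded: 171.

171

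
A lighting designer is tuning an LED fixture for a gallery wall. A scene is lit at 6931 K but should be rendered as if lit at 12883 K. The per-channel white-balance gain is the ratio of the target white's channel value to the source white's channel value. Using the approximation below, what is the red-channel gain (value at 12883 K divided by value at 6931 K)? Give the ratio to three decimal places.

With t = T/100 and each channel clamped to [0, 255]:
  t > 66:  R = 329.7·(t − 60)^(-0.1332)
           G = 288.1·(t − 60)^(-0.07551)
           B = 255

0.766

At 6931 K (t = 69.31):
  R = 329.7·(69.31 − 60)^(-0.1332) = 329.7·9.31^(-0.1332) = 329.7·0.74291 = 244.937.
At 12883 K (t = 128.83):
  R = 329.7·(128.83 − 60)^(-0.1332) = 329.7·68.83^(-0.1332) = 329.7·0.56913 = 187.641.
Gain = 187.641 / 244.937 = 0.7661 → 0.766.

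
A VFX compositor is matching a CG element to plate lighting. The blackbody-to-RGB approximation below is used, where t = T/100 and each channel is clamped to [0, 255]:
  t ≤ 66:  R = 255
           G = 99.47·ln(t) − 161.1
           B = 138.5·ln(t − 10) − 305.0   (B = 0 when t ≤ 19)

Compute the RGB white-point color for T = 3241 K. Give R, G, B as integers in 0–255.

t = 3241/100 = 32.41; the t ≤ 66 branch applies.
R = 255 by definition for t ≤ 66.
G = 99.47·ln 32.41 − 161.1 = 99.47·3.4785 − 161.1 = 184.903.
B = 138.5·ln(32.41 − 10) − 305.0 = 138.5·ln 22.41 − 305.0 = 138.5·3.1095 − 305.0 = 125.667.
Rounded: (255, 185, 126).

R=255, G=185, B=126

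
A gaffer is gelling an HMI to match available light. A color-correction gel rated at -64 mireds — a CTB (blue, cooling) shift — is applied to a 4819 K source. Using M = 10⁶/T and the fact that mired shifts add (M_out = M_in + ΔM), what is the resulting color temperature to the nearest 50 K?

6950 K

M_in = 10⁶/4819 = 207.51 mireds.
M_out = 207.51 + (-64) = 143.51 mireds.
T_out = 10⁶/143.51 = 6968.1 K → 6950 K.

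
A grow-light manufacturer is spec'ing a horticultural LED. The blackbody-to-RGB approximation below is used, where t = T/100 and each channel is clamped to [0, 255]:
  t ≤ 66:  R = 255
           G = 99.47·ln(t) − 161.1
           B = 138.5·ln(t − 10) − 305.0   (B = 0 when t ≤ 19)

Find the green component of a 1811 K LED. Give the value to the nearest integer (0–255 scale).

127

t = 1811/100 = 18.11; the t ≤ 66 branch applies.
G = 99.47·ln 18.11 − 161.1 = 99.47·2.8965 − 161.1 = 127.011.
Rounded: 127.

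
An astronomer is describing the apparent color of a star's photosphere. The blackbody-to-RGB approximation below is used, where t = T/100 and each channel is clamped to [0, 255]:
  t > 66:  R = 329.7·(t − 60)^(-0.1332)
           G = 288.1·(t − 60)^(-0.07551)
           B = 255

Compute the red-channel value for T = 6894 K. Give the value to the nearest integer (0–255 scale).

t = 6894/100 = 68.94; the t > 66 branch applies.
R = 329.7·(68.94 − 60)^(-0.1332) = 329.7·8.94^(-0.1332) = 329.7·0.74693 = 246.264.
Rounded: 246.

246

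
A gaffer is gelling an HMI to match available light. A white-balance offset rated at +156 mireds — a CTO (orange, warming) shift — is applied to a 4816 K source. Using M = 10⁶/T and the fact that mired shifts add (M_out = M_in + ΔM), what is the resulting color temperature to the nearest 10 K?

2750 K

M_in = 10⁶/4816 = 207.64 mireds.
M_out = 207.64 + (+156) = 363.64 mireds.
T_out = 10⁶/363.64 = 2750.0 K → 2750 K.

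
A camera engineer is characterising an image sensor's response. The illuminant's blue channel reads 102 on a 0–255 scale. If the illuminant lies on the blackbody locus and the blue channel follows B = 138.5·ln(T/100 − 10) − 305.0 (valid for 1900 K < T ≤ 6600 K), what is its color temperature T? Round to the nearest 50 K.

2900 K

ln(t − 10) = (102 + 305.0) / 138.5 = 2.9386.
t − 10 = e^2.9386 = 18.890, so t = 28.890.
T = 100·t = 2889 K → 2900 K to the nearest 50 K.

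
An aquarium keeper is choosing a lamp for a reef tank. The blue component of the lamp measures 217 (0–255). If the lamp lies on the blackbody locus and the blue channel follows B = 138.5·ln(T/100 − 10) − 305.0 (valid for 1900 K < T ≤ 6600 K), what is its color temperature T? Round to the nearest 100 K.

5300 K

ln(t − 10) = (217 + 305.0) / 138.5 = 3.7690.
t − 10 = e^3.7690 = 43.335, so t = 53.335.
T = 100·t = 5333 K → 5300 K to the nearest 100 K.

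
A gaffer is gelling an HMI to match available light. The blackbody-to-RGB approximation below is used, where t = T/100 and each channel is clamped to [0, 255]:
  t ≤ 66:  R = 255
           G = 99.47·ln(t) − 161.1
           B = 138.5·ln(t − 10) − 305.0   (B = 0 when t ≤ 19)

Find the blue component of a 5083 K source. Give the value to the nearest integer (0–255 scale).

t = 5083/100 = 50.83; the t ≤ 66 branch applies.
B = 138.5·ln(50.83 − 10) − 305.0 = 138.5·ln 40.83 − 305.0 = 138.5·3.7094 − 305.0 = 208.754.
Rounded: 209.

209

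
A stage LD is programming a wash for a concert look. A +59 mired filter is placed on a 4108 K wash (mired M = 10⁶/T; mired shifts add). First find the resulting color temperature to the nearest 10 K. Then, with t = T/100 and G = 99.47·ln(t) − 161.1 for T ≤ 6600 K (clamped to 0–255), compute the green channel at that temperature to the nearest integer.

M_in = 10⁶/4108 = 243.43; M_out = 243.43 + (+59) = 302.43.
T_out = 10⁶/302.43 = 3306.6 K → 3310 K; t = 33.1.
G = 99.47·ln 33.1 − 161.1 = 99.47·3.4995 − 161.1 = 186.999.
Rounded: 187.

187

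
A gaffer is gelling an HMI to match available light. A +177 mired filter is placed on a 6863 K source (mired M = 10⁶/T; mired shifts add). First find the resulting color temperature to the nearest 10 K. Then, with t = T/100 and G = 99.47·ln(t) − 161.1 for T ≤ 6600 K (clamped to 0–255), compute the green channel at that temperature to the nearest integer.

M_in = 10⁶/6863 = 145.71; M_out = 145.71 + (+177) = 322.71.
T_out = 10⁶/322.71 = 3098.8 K → 3100 K; t = 31.
G = 99.47·ln 31 − 161.1 = 99.47·3.4340 − 161.1 = 180.479.
Rounded: 180.

180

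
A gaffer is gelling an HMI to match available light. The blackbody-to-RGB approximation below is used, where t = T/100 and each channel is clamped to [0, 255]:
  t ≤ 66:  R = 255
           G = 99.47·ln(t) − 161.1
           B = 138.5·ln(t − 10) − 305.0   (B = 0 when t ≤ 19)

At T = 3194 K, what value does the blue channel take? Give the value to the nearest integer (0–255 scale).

123

t = 3194/100 = 31.94; the t ≤ 66 branch applies.
B = 138.5·ln(31.94 − 10) − 305.0 = 138.5·ln 21.94 − 305.0 = 138.5·3.0883 − 305.0 = 122.731.
Rounded: 123.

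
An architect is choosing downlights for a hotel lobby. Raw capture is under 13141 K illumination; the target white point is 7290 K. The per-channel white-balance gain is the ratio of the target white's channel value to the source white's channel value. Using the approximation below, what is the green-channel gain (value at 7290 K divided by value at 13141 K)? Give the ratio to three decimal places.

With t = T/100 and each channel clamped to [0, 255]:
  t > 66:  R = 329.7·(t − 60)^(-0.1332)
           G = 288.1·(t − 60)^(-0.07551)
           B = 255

1.138

At 13141 K (t = 131.41):
  G = 288.1·(131.41 − 60)^(-0.07551) = 288.1·71.41^(-0.07551) = 288.1·0.72447 = 208.721.
At 7290 K (t = 72.9):
  G = 288.1·(72.9 − 60)^(-0.07551) = 288.1·12.9^(-0.07551) = 288.1·0.82440 = 237.510.
Gain = 237.510 / 208.721 = 1.1379 → 1.138.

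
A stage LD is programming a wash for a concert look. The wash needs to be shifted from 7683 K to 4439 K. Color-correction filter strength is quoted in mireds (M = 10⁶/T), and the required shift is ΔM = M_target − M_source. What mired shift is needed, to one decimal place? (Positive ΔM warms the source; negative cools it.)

+95.1 mireds

M_source = 10⁶/7683 = 130.157; M_target = 10⁶/4439 = 225.276.
ΔM = 225.276 − 130.157 = 95.118 → +95.1 mireds, a warming shift.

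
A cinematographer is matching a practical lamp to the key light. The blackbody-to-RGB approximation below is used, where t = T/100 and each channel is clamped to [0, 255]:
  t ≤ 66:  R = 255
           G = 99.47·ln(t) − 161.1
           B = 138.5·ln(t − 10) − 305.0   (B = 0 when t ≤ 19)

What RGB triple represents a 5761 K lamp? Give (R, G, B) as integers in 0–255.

(255, 242, 230)

t = 5761/100 = 57.61; the t ≤ 66 branch applies.
R = 255 by definition for t ≤ 66.
G = 99.47·ln 57.61 − 161.1 = 99.47·4.0537 − 161.1 = 242.121.
B = 138.5·ln(57.61 − 10) − 305.0 = 138.5·ln 47.61 − 305.0 = 138.5·3.8630 − 305.0 = 230.031.
Rounded: (255, 242, 230).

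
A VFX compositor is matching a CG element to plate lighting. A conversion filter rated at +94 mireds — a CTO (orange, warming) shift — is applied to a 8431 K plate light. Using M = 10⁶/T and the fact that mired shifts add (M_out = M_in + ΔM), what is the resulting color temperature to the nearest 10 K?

4700 K

M_in = 10⁶/8431 = 118.61 mireds.
M_out = 118.61 + (+94) = 212.61 mireds.
T_out = 10⁶/212.61 = 4703.5 K → 4700 K.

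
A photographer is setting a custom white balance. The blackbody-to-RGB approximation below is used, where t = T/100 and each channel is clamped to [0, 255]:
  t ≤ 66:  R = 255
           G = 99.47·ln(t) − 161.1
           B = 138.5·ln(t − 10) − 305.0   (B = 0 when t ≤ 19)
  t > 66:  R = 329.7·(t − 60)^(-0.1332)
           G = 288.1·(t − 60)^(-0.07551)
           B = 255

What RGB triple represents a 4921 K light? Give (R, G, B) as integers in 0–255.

t = 4921/100 = 49.21; the t ≤ 66 branch applies.
R = 255 by definition for t ≤ 66.
G = 99.47·ln 49.21 − 161.1 = 99.47·3.8961 − 161.1 = 226.445.
B = 138.5·ln(49.21 − 10) − 305.0 = 138.5·ln 39.21 − 305.0 = 138.5·3.6689 − 305.0 = 203.147.
Rounded: (255, 226, 203).

(255, 226, 203)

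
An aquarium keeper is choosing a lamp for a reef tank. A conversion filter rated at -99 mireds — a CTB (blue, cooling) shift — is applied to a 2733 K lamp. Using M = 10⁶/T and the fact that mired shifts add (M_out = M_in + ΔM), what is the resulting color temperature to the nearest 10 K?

M_in = 10⁶/2733 = 365.90 mireds.
M_out = 365.90 + (-99) = 266.90 mireds.
T_out = 10⁶/266.90 = 3746.7 K → 3750 K.

3750 K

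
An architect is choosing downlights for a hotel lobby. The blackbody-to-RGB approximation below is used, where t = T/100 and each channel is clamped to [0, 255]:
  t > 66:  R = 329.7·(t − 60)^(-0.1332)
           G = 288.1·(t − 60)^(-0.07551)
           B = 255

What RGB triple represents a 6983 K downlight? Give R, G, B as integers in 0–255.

R=243, G=242, B=255

t = 6983/100 = 69.83; the t > 66 branch applies.
R = 329.7·(69.83 − 60)^(-0.1332) = 329.7·9.83^(-0.1332) = 329.7·0.73755 = 243.170.
G = 288.1·(69.83 − 60)^(-0.07551) = 288.1·9.83^(-0.07551) = 288.1·0.84150 = 242.435.
B = 255 by definition for t > 66.
Rounded: (243, 242, 255).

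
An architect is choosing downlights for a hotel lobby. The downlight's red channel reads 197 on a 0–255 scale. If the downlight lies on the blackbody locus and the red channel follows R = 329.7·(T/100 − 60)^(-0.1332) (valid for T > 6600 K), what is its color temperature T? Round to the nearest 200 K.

(t − 60)^(-0.1332) = 197/329.7 = 0.59751.
t − 60 = 0.59751^(1/-0.1332) = 0.59751^(-7.508) = 47.761, so t = 107.761.
T = 100·t = 10776 K → 10800 K to the nearest 200 K.

10800 K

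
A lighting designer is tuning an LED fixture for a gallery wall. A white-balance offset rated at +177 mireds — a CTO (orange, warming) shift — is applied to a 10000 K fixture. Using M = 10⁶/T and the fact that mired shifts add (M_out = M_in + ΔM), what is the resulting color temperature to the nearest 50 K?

M_in = 10⁶/10000 = 100.00 mireds.
M_out = 100.00 + (+177) = 277.00 mireds.
T_out = 10⁶/277.00 = 3610.1 K → 3600 K.

3600 K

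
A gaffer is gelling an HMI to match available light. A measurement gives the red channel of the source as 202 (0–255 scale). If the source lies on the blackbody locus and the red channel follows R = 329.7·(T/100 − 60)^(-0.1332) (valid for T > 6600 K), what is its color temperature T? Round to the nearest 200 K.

(t − 60)^(-0.1332) = 202/329.7 = 0.61268.
t − 60 = 0.61268^(1/-0.1332) = 0.61268^(-7.508) = 39.569, so t = 99.569.
T = 100·t = 9957 K → 10000 K to the nearest 200 K.

10000 K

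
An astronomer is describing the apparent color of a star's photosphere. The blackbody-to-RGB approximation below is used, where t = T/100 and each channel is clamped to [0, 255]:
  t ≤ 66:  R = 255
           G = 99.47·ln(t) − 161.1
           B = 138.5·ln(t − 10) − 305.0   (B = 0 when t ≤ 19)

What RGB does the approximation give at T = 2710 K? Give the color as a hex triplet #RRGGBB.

#FFA758

t = 2710/100 = 27.1; the t ≤ 66 branch applies.
R = 255 by definition for t ≤ 66.
G = 99.47·ln 27.1 − 161.1 = 99.47·3.2995 − 161.1 = 167.105.
B = 138.5·ln(27.1 − 10) − 305.0 = 138.5·ln 17.1 − 305.0 = 138.5·2.8391 − 305.0 = 88.212.
Rounded: (255, 167, 88).
In hex: #FFA758.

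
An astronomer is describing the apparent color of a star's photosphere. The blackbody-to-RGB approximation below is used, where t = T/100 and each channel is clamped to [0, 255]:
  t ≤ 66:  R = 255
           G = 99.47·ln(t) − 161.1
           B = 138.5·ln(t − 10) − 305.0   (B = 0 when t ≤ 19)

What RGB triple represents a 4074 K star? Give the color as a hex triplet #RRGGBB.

t = 4074/100 = 40.74; the t ≤ 66 branch applies.
R = 255 by definition for t ≤ 66.
G = 99.47·ln 40.74 − 161.1 = 99.47·3.7072 − 161.1 = 207.656.
B = 138.5·ln(40.74 − 10) − 305.0 = 138.5·ln 30.74 − 305.0 = 138.5·3.4256 − 305.0 = 169.441.
Rounded: (255, 208, 169).
In hex: #FFD0A9.

#FFD0A9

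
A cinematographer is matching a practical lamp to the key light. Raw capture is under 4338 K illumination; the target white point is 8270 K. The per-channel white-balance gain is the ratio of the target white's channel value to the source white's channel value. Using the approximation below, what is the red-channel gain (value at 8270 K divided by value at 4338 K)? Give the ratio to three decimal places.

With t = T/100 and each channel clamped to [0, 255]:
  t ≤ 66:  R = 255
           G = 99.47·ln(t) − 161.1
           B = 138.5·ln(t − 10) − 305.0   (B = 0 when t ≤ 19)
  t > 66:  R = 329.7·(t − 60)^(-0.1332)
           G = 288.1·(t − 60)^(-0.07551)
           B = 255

0.853

At 4338 K (t = 43.38):
  R = 255 by definition for t ≤ 66.
At 8270 K (t = 82.7):
  R = 329.7·(82.7 − 60)^(-0.1332) = 329.7·22.7^(-0.1332) = 329.7·0.65975 = 217.519.
Gain = 217.519 / 255.000 = 0.8530 → 0.853.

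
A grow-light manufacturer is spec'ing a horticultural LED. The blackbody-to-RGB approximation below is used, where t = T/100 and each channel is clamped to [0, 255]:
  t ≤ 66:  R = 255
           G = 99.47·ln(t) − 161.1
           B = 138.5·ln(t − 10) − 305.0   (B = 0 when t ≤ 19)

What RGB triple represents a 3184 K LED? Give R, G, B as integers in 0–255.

R=255, G=183, B=122

t = 3184/100 = 31.84; the t ≤ 66 branch applies.
R = 255 by definition for t ≤ 66.
G = 99.47·ln 31.84 − 161.1 = 99.47·3.4607 − 161.1 = 183.138.
B = 138.5·ln(31.84 − 10) − 305.0 = 138.5·ln 21.84 − 305.0 = 138.5·3.0837 − 305.0 = 122.098.
Rounded: (255, 183, 122).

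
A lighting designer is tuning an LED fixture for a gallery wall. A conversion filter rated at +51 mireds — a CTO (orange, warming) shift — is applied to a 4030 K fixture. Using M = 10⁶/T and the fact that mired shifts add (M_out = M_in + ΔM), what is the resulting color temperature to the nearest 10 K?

M_in = 10⁶/4030 = 248.14 mireds.
M_out = 248.14 + (+51) = 299.14 mireds.
T_out = 10⁶/299.14 = 3342.9 K → 3340 K.

3340 K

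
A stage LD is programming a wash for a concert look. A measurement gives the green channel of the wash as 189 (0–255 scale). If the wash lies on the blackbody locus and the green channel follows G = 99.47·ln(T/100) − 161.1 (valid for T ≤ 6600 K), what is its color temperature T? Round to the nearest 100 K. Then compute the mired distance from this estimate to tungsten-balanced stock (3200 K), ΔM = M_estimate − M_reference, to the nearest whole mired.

-18 mireds

ln t = (189 + 161.1) / 99.47 = 3.5197.
t = e^3.5197 = 33.773.
T = 100·t = 3377 K → 3400 K to the nearest 100 K.
M_estimate = 10⁶/3400 = 294.12; M_reference = 10⁶/3200 = 312.50.
ΔM = 294.12 − 312.50 = -18.38 → -18 mireds.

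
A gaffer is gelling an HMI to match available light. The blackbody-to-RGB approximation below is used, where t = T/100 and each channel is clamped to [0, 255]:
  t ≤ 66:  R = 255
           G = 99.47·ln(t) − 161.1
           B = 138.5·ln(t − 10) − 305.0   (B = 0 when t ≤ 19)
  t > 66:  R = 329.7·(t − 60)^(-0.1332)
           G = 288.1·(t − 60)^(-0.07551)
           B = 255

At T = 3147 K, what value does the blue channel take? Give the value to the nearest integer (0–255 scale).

120

t = 3147/100 = 31.47; the t ≤ 66 branch applies.
B = 138.5·ln(31.47 − 10) − 305.0 = 138.5·ln 21.47 − 305.0 = 138.5·3.0667 − 305.0 = 119.732.
Rounded: 120.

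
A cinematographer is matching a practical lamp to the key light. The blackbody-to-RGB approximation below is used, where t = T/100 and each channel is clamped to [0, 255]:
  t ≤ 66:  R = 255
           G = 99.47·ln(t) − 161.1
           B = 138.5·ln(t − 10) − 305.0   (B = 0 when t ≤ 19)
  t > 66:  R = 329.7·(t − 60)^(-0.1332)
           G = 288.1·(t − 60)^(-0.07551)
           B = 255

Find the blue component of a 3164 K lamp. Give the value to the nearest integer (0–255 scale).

t = 3164/100 = 31.64; the t ≤ 66 branch applies.
B = 138.5·ln(31.64 − 10) − 305.0 = 138.5·ln 21.64 − 305.0 = 138.5·3.0745 − 305.0 = 120.824.
Rounded: 121.

121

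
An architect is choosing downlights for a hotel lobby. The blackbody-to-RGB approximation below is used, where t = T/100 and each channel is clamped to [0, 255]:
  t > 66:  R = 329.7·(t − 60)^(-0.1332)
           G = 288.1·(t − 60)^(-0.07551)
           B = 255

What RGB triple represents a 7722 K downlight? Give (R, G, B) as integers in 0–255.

(226, 232, 255)

t = 7722/100 = 77.22; the t > 66 branch applies.
R = 329.7·(77.22 − 60)^(-0.1332) = 329.7·17.22^(-0.1332) = 329.7·0.68448 = 225.673.
G = 288.1·(77.22 − 60)^(-0.07551) = 288.1·17.22^(-0.07551) = 288.1·0.80662 = 232.386.
B = 255 by definition for t > 66.
Rounded: (226, 232, 255).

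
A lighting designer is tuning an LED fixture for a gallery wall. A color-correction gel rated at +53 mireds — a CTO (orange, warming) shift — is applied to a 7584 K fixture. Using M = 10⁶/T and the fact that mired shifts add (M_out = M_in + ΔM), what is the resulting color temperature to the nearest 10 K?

M_in = 10⁶/7584 = 131.86 mireds.
M_out = 131.86 + (+53) = 184.86 mireds.
T_out = 10⁶/184.86 = 5409.6 K → 5410 K.

5410 K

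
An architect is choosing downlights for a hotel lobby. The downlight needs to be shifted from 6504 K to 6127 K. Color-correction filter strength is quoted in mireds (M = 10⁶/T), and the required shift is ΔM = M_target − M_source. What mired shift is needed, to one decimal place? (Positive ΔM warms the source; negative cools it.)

+9.5 mireds

M_source = 10⁶/6504 = 153.752; M_target = 10⁶/6127 = 163.212.
ΔM = 163.212 − 153.752 = 9.460 → +9.5 mireds, a warming shift.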